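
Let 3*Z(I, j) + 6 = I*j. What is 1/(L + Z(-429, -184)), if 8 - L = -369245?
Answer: 1/395563 ≈ 2.5280e-6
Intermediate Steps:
Z(I, j) = -2 + I*j/3 (Z(I, j) = -2 + (I*j)/3 = -2 + I*j/3)
L = 369253 (L = 8 - 1*(-369245) = 8 + 369245 = 369253)
1/(L + Z(-429, -184)) = 1/(369253 + (-2 + (1/3)*(-429)*(-184))) = 1/(369253 + (-2 + 26312)) = 1/(369253 + 26310) = 1/395563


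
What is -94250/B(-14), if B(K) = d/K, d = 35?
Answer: 37700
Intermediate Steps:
B(K) = 35/K
-94250/B(-14) = -94250/(35/(-14)) = -94250/(35*(-1/14)) = -94250/(-5/2) = -94250*(-2/5) = 37700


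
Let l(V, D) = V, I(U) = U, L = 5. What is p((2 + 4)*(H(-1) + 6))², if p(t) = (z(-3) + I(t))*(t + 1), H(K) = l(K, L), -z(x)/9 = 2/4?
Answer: 2499561/4 ≈ 6.2489e+5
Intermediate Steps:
z(x) = -9/2 (z(x) = -18/4 = -9*½ = -9/2)
H(K) = K
p(t) = (1 + t)*(-9/2 + t) (p(t) = (-9/2 + t)*(t + 1) = (-9/2 + t)*(1 + t) = (1 + t)*(-9/2 + t))
p((2 + 4)*(H(-1) + 6))² = (-9/2 + ((2 + 4)*(-1 + 6))² - 7*(2 + 4)*(-1 + 6)/2)² = (-9/2 + (6*5)² - 21*5)² = (-9/2 + 30² - 7/2*30)² = (-9/2 + 900 - 105)² = (1581/2)² = 2499561/4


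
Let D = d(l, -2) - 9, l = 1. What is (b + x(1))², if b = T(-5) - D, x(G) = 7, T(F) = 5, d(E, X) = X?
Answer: 529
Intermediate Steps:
D = -11 (D = -2 - 9 = -11)
b = 16 (b = 5 - 1*(-11) = 5 + 11 = 16)
(b + x(1))² = (16 + 7)² = 23² = 529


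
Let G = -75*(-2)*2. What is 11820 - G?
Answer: 11520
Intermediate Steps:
G = 300 (G = -5*(-30)*2 = 150*2 = 300)
11820 - G = 11820 - 1*300 = 11820 - 300 = 11520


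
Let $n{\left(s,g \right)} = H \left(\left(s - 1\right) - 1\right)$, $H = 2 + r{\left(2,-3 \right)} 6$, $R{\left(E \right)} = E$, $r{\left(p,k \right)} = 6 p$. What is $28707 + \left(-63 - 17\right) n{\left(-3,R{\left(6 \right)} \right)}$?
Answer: $58307$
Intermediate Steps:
$H = 74$ ($H = 2 + 6 \cdot 2 \cdot 6 = 2 + 12 \cdot 6 = 2 + 72 = 74$)
$n{\left(s,g \right)} = -148 + 74 s$ ($n{\left(s,g \right)} = 74 \left(\left(s - 1\right) - 1\right) = 74 \left(\left(-1 + s\right) - 1\right) = 74 \left(-2 + s\right) = -148 + 74 s$)
$28707 + \left(-63 - 17\right) n{\left(-3,R{\left(6 \right)} \right)} = 28707 + \left(-63 - 17\right) \left(-148 + 74 \left(-3\right)\right) = 28707 - 80 \left(-148 - 222\right) = 28707 - -29600 = 28707 + 29600 = 58307$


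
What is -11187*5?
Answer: -55935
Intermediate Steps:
-11187*5 = -1017*55 = -55935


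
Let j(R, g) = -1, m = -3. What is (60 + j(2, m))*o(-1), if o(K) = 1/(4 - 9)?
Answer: -59/5 ≈ -11.800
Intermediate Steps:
o(K) = -⅕ (o(K) = 1/(-5) = -⅕)
(60 + j(2, m))*o(-1) = (60 - 1)*(-⅕) = 59*(-⅕) = -59/5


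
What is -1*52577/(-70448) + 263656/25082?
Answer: 38403039/3411152 ≈ 11.258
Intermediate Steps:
-1*52577/(-70448) + 263656/25082 = -52577*(-1/70448) + 263656*(1/25082) = 203/272 + 131828/12541 = 38403039/3411152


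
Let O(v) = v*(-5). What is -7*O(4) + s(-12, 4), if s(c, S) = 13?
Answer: 153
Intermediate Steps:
O(v) = -5*v
-7*O(4) + s(-12, 4) = -(-35)*4 + 13 = -7*(-20) + 13 = 140 + 13 = 153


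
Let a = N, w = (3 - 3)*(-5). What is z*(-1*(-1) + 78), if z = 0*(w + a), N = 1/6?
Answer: 0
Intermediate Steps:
N = 1/6 ≈ 0.16667
w = 0 (w = 0*(-5) = 0)
a = 1/6 ≈ 0.16667
z = 0 (z = 0*(0 + 1/6) = 0*(1/6) = 0)
z*(-1*(-1) + 78) = 0*(-1*(-1) + 78) = 0*(1 + 78) = 0*79 = 0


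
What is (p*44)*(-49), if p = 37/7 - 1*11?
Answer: 12320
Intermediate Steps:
p = -40/7 (p = 37*(⅐) - 11 = 37/7 - 11 = -40/7 ≈ -5.7143)
(p*44)*(-49) = -40/7*44*(-49) = -1760/7*(-49) = 12320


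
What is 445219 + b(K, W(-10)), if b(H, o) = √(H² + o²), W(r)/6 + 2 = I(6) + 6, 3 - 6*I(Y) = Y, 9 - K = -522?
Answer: 445219 + 3*√31378 ≈ 4.4575e+5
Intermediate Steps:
K = 531 (K = 9 - 1*(-522) = 9 + 522 = 531)
I(Y) = ½ - Y/6
W(r) = 21 (W(r) = -12 + 6*((½ - ⅙*6) + 6) = -12 + 6*((½ - 1) + 6) = -12 + 6*(-½ + 6) = -12 + 6*(11/2) = -12 + 33 = 21)
445219 + b(K, W(-10)) = 445219 + √(531² + 21²) = 445219 + √(281961 + 441) = 445219 + √282402 = 445219 + 3*√31378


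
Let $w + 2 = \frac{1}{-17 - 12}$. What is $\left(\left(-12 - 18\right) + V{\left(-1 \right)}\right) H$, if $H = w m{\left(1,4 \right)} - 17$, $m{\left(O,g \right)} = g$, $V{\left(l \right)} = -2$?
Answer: $\frac{23328}{29} \approx 804.41$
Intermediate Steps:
$w = - \frac{59}{29}$ ($w = -2 + \frac{1}{-17 - 12} = -2 + \frac{1}{-29} = -2 - \frac{1}{29} = - \frac{59}{29} \approx -2.0345$)
$H = - \frac{729}{29}$ ($H = \left(- \frac{59}{29}\right) 4 - 17 = - \frac{236}{29} - 17 = - \frac{729}{29} \approx -25.138$)
$\left(\left(-12 - 18\right) + V{\left(-1 \right)}\right) H = \left(\left(-12 - 18\right) - 2\right) \left(- \frac{729}{29}\right) = \left(-30 - 2\right) \left(- \frac{729}{29}\right) = \left(-32\right) \left(- \frac{729}{29}\right) = \frac{23328}{29}$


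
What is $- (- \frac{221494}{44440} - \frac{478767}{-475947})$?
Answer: $\frac{14023833223}{3525180780} \approx 3.9782$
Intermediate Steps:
$- (- \frac{221494}{44440} - \frac{478767}{-475947}) = - (\left(-221494\right) \frac{1}{44440} - - \frac{159589}{158649}) = - (- \frac{110747}{22220} + \frac{159589}{158649}) = \left(-1\right) \left(- \frac{14023833223}{3525180780}\right) = \frac{14023833223}{3525180780}$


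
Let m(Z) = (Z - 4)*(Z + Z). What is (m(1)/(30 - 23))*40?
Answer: -240/7 ≈ -34.286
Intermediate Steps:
m(Z) = 2*Z*(-4 + Z) (m(Z) = (-4 + Z)*(2*Z) = 2*Z*(-4 + Z))
(m(1)/(30 - 23))*40 = ((2*1*(-4 + 1))/(30 - 23))*40 = ((2*1*(-3))/7)*40 = -6*⅐*40 = -6/7*40 = -240/7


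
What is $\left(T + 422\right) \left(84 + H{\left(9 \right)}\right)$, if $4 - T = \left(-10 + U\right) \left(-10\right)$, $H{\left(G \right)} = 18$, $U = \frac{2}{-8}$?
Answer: $32997$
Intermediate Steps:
$U = - \frac{1}{4}$ ($U = 2 \left(- \frac{1}{8}\right) = - \frac{1}{4} \approx -0.25$)
$T = - \frac{197}{2}$ ($T = 4 - \left(-10 - \frac{1}{4}\right) \left(-10\right) = 4 - \left(- \frac{41}{4}\right) \left(-10\right) = 4 - \frac{205}{2} = - \frac{197}{2} \approx -98.5$)
$\left(T + 422\right) \left(84 + H{\left(9 \right)}\right) = \left(- \frac{197}{2} + 422\right) \left(84 + 18\right) = \frac{647}{2} \cdot 102 = 32997$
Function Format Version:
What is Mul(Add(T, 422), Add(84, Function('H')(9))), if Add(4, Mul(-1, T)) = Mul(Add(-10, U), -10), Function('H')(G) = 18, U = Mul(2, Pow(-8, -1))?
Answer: 32997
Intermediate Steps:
U = Rational(-1, 4) (U = Mul(2, Rational(-1, 8)) = Rational(-1, 4) ≈ -0.25000)
T = Rational(-197, 2) (T = Add(4, Mul(-1, Mul(Add(-10, Rational(-1, 4)), -10))) = Add(4, Mul(-1, Mul(Rational(-41, 4), -10))) = Add(4, Mul(-1, Rational(205, 2))) = Add(4, Rational(-205, 2)) = Rational(-197, 2) ≈ -98.500)
Mul(Add(T, 422), Add(84, Function('H')(9))) = Mul(Add(Rational(-197, 2), 422), Add(84, 18)) = Mul(Rational(647, 2), 102) = 32997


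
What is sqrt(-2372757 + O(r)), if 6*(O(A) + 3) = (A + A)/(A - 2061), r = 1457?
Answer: I*sqrt(1947647487381)/906 ≈ 1540.4*I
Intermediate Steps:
O(A) = -3 + A/(3*(-2061 + A)) (O(A) = -3 + ((A + A)/(A - 2061))/6 = -3 + ((2*A)/(-2061 + A))/6 = -3 + (2*A/(-2061 + A))/6 = -3 + A/(3*(-2061 + A)))
sqrt(-2372757 + O(r)) = sqrt(-2372757 + (18549 - 8*1457)/(3*(-2061 + 1457))) = sqrt(-2372757 + (1/3)*(18549 - 11656)/(-604)) = sqrt(-2372757 + (1/3)*(-1/604)*6893) = sqrt(-2372757 - 6893/1812) = sqrt(-4299442577/1812) = I*sqrt(1947647487381)/906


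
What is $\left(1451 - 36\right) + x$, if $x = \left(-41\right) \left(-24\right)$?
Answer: $2399$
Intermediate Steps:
$x = 984$
$\left(1451 - 36\right) + x = \left(1451 - 36\right) + 984 = 1415 + 984 = 2399$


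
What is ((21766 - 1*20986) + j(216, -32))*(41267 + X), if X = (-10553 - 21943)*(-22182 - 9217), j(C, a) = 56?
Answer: 853040330956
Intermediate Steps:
X = 1020341904 (X = -32496*(-31399) = 1020341904)
((21766 - 1*20986) + j(216, -32))*(41267 + X) = ((21766 - 1*20986) + 56)*(41267 + 1020341904) = ((21766 - 20986) + 56)*1020383171 = (780 + 56)*1020383171 = 836*1020383171 = 853040330956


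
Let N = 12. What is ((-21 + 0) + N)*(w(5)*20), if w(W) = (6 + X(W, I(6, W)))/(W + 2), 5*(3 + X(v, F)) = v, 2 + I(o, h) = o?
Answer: -720/7 ≈ -102.86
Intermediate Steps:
I(o, h) = -2 + o
X(v, F) = -3 + v/5
w(W) = (3 + W/5)/(2 + W) (w(W) = (6 + (-3 + W/5))/(W + 2) = (3 + W/5)/(2 + W))
((-21 + 0) + N)*(w(5)*20) = ((-21 + 0) + 12)*(((15 + 5)/(5*(2 + 5)))*20) = (-21 + 12)*(((⅕)*20/7)*20) = -9*(⅕)*(⅐)*20*20 = -36*20/7 = -9*80/7 = -720/7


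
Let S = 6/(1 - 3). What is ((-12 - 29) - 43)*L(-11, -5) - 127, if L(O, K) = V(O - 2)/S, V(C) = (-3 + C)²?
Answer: 7041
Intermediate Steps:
S = -3 (S = 6/(-2) = 6*(-½) = -3)
L(O, K) = -(-5 + O)²/3 (L(O, K) = (-3 + (O - 2))²/(-3) = (-3 + (-2 + O))²*(-⅓) = (-5 + O)²*(-⅓) = -(-5 + O)²/3)
((-12 - 29) - 43)*L(-11, -5) - 127 = ((-12 - 29) - 43)*(-(-5 - 11)²/3) - 127 = (-41 - 43)*(-⅓*(-16)²) - 127 = -(-28)*256 - 127 = -84*(-256/3) - 127 = 7168 - 127 = 7041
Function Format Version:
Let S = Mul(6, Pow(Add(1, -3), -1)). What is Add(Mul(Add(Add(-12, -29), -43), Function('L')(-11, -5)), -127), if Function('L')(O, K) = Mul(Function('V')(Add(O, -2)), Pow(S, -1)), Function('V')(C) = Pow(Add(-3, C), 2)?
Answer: 7041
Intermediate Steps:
S = -3 (S = Mul(6, Pow(-2, -1)) = Mul(6, Rational(-1, 2)) = -3)
Function('L')(O, K) = Mul(Rational(-1, 3), Pow(Add(-5, O), 2)) (Function('L')(O, K) = Mul(Pow(Add(-3, Add(O, -2)), 2), Pow(-3, -1)) = Mul(Pow(Add(-3, Add(-2, O)), 2), Rational(-1, 3)) = Mul(Pow(Add(-5, O), 2), Rational(-1, 3)) = Mul(Rational(-1, 3), Pow(Add(-5, O), 2)))
Add(Mul(Add(Add(-12, -29), -43), Function('L')(-11, -5)), -127) = Add(Mul(Add(Add(-12, -29), -43), Mul(Rational(-1, 3), Pow(Add(-5, -11), 2))), -127) = Add(Mul(Add(-41, -43), Mul(Rational(-1, 3), Pow(-16, 2))), -127) = Add(Mul(-84, Mul(Rational(-1, 3), 256)), -127) = Add(Mul(-84, Rational(-256, 3)), -127) = Add(7168, -127) = 7041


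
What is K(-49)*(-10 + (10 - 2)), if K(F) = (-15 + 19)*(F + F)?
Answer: 784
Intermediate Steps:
K(F) = 8*F (K(F) = 4*(2*F) = 8*F)
K(-49)*(-10 + (10 - 2)) = (8*(-49))*(-10 + (10 - 2)) = -392*(-10 + 8) = -392*(-2) = 784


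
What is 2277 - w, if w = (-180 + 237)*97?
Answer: -3252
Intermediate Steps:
w = 5529 (w = 57*97 = 5529)
2277 - w = 2277 - 1*5529 = 2277 - 5529 = -3252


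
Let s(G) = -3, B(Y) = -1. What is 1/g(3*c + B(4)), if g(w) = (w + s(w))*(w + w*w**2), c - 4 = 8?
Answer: 1/1373120 ≈ 7.2827e-7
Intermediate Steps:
c = 12 (c = 4 + 8 = 12)
g(w) = (-3 + w)*(w + w**3) (g(w) = (w - 3)*(w + w*w**2) = (-3 + w)*(w + w**3))
1/g(3*c + B(4)) = 1/((3*12 - 1)*(-3 + (3*12 - 1) + (3*12 - 1)**3 - 3*(3*12 - 1)**2)) = 1/((36 - 1)*(-3 + (36 - 1) + (36 - 1)**3 - 3*(36 - 1)**2)) = 1/(35*(-3 + 35 + 35**3 - 3*35**2)) = 1/(35*(-3 + 35 + 42875 - 3*1225)) = 1/(35*(-3 + 35 + 42875 - 3675)) = 1/(35*39232) = 1/1373120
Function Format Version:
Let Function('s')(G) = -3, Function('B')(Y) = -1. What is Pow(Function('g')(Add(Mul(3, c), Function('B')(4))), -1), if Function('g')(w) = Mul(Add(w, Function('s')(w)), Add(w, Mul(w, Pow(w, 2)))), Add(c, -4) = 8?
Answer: Rational(1, 1373120) ≈ 7.2827e-7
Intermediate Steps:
c = 12 (c = Add(4, 8) = 12)
Function('g')(w) = Mul(Add(-3, w), Add(w, Pow(w, 3))) (Function('g')(w) = Mul(Add(w, -3), Add(w, Mul(w, Pow(w, 2)))) = Mul(Add(-3, w), Add(w, Pow(w, 3))))
Pow(Function('g')(Add(Mul(3, c), Function('B')(4))), -1) = Pow(Mul(Add(Mul(3, 12), -1), Add(-3, Add(Mul(3, 12), -1), Pow(Add(Mul(3, 12), -1), 3), Mul(-3, Pow(Add(Mul(3, 12), -1), 2)))), -1) = Pow(Mul(Add(36, -1), Add(-3, Add(36, -1), Pow(Add(36, -1), 3), Mul(-3, Pow(Add(36, -1), 2)))), -1) = Pow(Mul(35, Add(-3, 35, Pow(35, 3), Mul(-3, Pow(35, 2)))), -1) = Pow(Mul(35, Add(-3, 35, 42875, Mul(-3, 1225))), -1) = Pow(Mul(35, Add(-3, 35, 42875, -3675)), -1) = Pow(Mul(35, 39232), -1) = Pow(1373120, -1) = Rational(1, 1373120)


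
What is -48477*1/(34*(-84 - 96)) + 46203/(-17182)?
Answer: 91694909/17525640 ≈ 5.2320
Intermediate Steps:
-48477*1/(34*(-84 - 96)) + 46203/(-17182) = -48477/((-180*34)) + 46203*(-1/17182) = -48477/(-6120) - 46203/17182 = -48477*(-1/6120) - 46203/17182 = 16159/2040 - 46203/17182 = 91694909/17525640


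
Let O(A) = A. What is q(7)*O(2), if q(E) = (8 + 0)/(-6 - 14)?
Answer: -⅘ ≈ -0.80000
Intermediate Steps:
q(E) = -⅖ (q(E) = 8/(-20) = 8*(-1/20) = -⅖)
q(7)*O(2) = -⅖*2 = -⅘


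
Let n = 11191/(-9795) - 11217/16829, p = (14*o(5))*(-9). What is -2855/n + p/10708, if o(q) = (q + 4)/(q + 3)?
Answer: 10078678193254791/6386333737264 ≈ 1578.2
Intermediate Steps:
o(q) = (4 + q)/(3 + q)
p = -567/4 (p = (14*((4 + 5)/(3 + 5)))*(-9) = (14*(9/8))*(-9) = (63/4)*(-9) = -567/4 ≈ -141.75)
n = -298203854/164840055 (n = 11191*(-1/9795) - 11217*1/16829 = -11191/9795 - 11217/16829 = -298203854/164840055 ≈ -1.8090)
-2855/n + p/10708 = -2855/(-298203854/164840055) - 567/4/10708 = -2855*(-164840055/298203854) - 567/4*1/10708 = 470618357025/298203854 - 567/42832 = 10078678193254791/6386333737264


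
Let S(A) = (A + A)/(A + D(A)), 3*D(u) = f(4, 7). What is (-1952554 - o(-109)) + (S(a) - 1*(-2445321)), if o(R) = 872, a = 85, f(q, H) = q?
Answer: 127401315/259 ≈ 4.9190e+5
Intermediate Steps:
D(u) = 4/3 (D(u) = (⅓)*4 = 4/3)
S(A) = 2*A/(4/3 + A) (S(A) = (A + A)/(A + 4/3) = (2*A)/(4/3 + A) = 2*A/(4/3 + A))
(-1952554 - o(-109)) + (S(a) - 1*(-2445321)) = (-1952554 - 1*872) + (6*85/(4 + 3*85) - 1*(-2445321)) = (-1952554 - 872) + (6*85/(4 + 255) + 2445321) = -1953426 + (6*85/259 + 2445321) = -1953426 + (6*85*(1/259) + 2445321) = -1953426 + (510/259 + 2445321) = -1953426 + 633338649/259 = 127401315/259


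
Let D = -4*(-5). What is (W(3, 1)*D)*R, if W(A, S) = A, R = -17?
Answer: -1020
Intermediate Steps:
D = 20
(W(3, 1)*D)*R = (3*20)*(-17) = 60*(-17) = -1020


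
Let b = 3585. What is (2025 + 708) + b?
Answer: 6318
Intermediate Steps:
(2025 + 708) + b = (2025 + 708) + 3585 = 2733 + 3585 = 6318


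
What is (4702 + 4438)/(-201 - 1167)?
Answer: -2285/342 ≈ -6.6813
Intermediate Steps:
(4702 + 4438)/(-201 - 1167) = 9140/(-1368) = 9140*(-1/1368) = -2285/342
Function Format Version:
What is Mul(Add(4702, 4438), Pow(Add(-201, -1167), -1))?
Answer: Rational(-2285, 342) ≈ -6.6813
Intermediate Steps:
Mul(Add(4702, 4438), Pow(Add(-201, -1167), -1)) = Mul(9140, Pow(-1368, -1)) = Mul(9140, Rational(-1, 1368)) = Rational(-2285, 342)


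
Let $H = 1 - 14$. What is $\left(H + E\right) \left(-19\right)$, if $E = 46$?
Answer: $-627$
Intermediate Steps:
$H = -13$ ($H = 1 - 14 = -13$)
$\left(H + E\right) \left(-19\right) = \left(-13 + 46\right) \left(-19\right) = 33 \left(-19\right) = -627$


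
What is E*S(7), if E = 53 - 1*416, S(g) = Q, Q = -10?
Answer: 3630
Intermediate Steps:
S(g) = -10
E = -363 (E = 53 - 416 = -363)
E*S(7) = -363*(-10) = 3630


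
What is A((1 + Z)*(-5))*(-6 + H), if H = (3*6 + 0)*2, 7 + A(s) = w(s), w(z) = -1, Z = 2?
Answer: -240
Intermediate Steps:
A(s) = -8 (A(s) = -7 - 1 = -8)
H = 36 (H = (18 + 0)*2 = 18*2 = 36)
A((1 + Z)*(-5))*(-6 + H) = -8*(-6 + 36) = -8*30 = -240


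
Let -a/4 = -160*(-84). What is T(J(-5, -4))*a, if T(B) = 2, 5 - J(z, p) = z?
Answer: -107520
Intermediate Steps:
J(z, p) = 5 - z
a = -53760 (a = -(-640)*(-84) = -4*13440 = -53760)
T(J(-5, -4))*a = 2*(-53760) = -107520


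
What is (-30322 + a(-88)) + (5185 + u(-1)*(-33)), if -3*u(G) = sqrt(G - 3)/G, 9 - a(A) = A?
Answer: -25040 - 22*I ≈ -25040.0 - 22.0*I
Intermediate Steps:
a(A) = 9 - A
u(G) = -sqrt(-3 + G)/(3*G) (u(G) = -sqrt(G - 3)/(3*G) = -sqrt(-3 + G)/(3*G))
(-30322 + a(-88)) + (5185 + u(-1)*(-33)) = (-30322 + (9 - 1*(-88))) + (5185 - 1/3*sqrt(-3 - 1)/(-1)*(-33)) = (-30322 + (9 + 88)) + (5185 - 1/3*(-1)*sqrt(-4)*(-33)) = (-30322 + 97) + (5185 - 1/3*(-1)*2*I*(-33)) = -30225 + (5185 + (2*I/3)*(-33)) = -30225 + (5185 - 22*I) = -25040 - 22*I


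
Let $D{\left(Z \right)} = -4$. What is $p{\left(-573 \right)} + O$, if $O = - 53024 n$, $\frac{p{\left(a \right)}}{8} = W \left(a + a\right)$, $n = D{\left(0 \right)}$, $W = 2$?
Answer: $193760$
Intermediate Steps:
$n = -4$
$p{\left(a \right)} = 32 a$ ($p{\left(a \right)} = 8 \cdot 2 \left(a + a\right) = 8 \cdot 2 \cdot 2 a = 8 \cdot 4 a = 32 a$)
$O = 212096$ ($O = \left(-53024\right) \left(-4\right) = 212096$)
$p{\left(-573 \right)} + O = 32 \left(-573\right) + 212096 = -18336 + 212096 = 193760$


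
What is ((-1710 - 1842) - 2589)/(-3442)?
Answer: 6141/3442 ≈ 1.7841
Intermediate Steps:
((-1710 - 1842) - 2589)/(-3442) = (-3552 - 2589)*(-1/3442) = -6141*(-1/3442) = 6141/3442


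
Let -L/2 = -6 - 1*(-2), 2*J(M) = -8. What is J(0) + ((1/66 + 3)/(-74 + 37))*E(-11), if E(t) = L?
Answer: -5680/1221 ≈ -4.6519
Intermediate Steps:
J(M) = -4 (J(M) = (½)*(-8) = -4)
L = 8 (L = -2*(-6 - 1*(-2)) = -2*(-6 + 2) = -2*(-4) = 8)
E(t) = 8
J(0) + ((1/66 + 3)/(-74 + 37))*E(-11) = -4 + ((1/66 + 3)/(-74 + 37))*8 = -4 + ((1/66 + 3)/(-37))*8 = -4 + ((199/66)*(-1/37))*8 = -4 - 199/2442*8 = -4 - 796/1221 = -5680/1221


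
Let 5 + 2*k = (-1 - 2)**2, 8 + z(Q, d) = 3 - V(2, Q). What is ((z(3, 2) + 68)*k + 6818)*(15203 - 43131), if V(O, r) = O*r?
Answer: -193596896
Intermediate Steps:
z(Q, d) = -5 - 2*Q (z(Q, d) = -8 + (3 - 2*Q) = -5 - 2*Q)
k = 2 (k = -5/2 + (-1 - 2)**2/2 = -5/2 + (1/2)*(-3)**2 = -5/2 + (1/2)*9 = -5/2 + 9/2 = 2)
((z(3, 2) + 68)*k + 6818)*(15203 - 43131) = (((-5 - 2*3) + 68)*2 + 6818)*(15203 - 43131) = (((-5 - 6) + 68)*2 + 6818)*(-27928) = ((-11 + 68)*2 + 6818)*(-27928) = (57*2 + 6818)*(-27928) = (114 + 6818)*(-27928) = 6932*(-27928) = -193596896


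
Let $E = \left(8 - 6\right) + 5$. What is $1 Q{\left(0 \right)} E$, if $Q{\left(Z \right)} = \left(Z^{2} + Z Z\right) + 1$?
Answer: $7$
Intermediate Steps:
$Q{\left(Z \right)} = 1 + 2 Z^{2}$ ($Q{\left(Z \right)} = \left(Z^{2} + Z^{2}\right) + 1 = 2 Z^{2} + 1 = 1 + 2 Z^{2}$)
$E = 7$ ($E = 2 + 5 = 7$)
$1 Q{\left(0 \right)} E = 1 \left(1 + 2 \cdot 0^{2}\right) 7 = 1 \left(1 + 2 \cdot 0\right) 7 = 1 \left(1 + 0\right) 7 = 1 \cdot 1 \cdot 7 = 1 \cdot 7 = 7$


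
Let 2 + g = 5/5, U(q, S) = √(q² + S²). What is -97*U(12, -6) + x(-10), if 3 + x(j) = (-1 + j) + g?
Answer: -15 - 582*√5 ≈ -1316.4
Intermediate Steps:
U(q, S) = √(S² + q²)
g = -1 (g = -2 + 5/5 = -2 + 5*(⅕) = -2 + 1 = -1)
x(j) = -5 + j (x(j) = -3 + ((-1 + j) - 1) = -3 + (-2 + j) = -5 + j)
-97*U(12, -6) + x(-10) = -97*√((-6)² + 12²) + (-5 - 10) = -97*√(36 + 144) - 15 = -582*√5 - 15 = -15 - 582*√5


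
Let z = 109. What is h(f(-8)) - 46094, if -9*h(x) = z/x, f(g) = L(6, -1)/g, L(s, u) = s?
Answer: -1244102/27 ≈ -46078.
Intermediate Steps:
f(g) = 6/g
h(x) = -109/(9*x)
h(f(-8)) - 46094 = -109/(9*(6/(-8))) - 46094 = -109/(9*(6*(-⅛))) - 46094 = -109/(9*(-¾)) - 46094 = -109/9*(-4/3) - 46094 = 436/27 - 46094 = -1244102/27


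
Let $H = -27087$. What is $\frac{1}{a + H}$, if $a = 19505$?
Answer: $- \frac{1}{7582} \approx -0.00013189$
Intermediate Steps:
$\frac{1}{a + H} = \frac{1}{19505 - 27087} = \frac{1}{-7582} = - \frac{1}{7582}$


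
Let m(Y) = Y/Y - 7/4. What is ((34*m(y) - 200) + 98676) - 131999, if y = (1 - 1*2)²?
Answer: -67097/2 ≈ -33549.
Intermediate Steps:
y = 1 (y = (1 - 2)² = (-1)² = 1)
m(Y) = -¾ (m(Y) = 1 - 7*¼ = 1 - 7/4 = -¾)
((34*m(y) - 200) + 98676) - 131999 = ((34*(-¾) - 200) + 98676) - 131999 = ((-51/2 - 200) + 98676) - 131999 = (-451/2 + 98676) - 131999 = 196901/2 - 131999 = -67097/2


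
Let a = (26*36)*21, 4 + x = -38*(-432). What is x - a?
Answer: -3244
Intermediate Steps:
x = 16412 (x = -4 - 38*(-432) = -4 + 16416 = 16412)
a = 19656 (a = 936*21 = 19656)
x - a = 16412 - 1*19656 = 16412 - 19656 = -3244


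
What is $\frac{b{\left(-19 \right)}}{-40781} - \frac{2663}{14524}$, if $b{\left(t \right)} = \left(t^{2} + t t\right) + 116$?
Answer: $- \frac{120770915}{592303244} \approx -0.2039$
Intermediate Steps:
$b{\left(t \right)} = 116 + 2 t^{2}$ ($b{\left(t \right)} = \left(t^{2} + t^{2}\right) + 116 = 2 t^{2} + 116 = 116 + 2 t^{2}$)
$\frac{b{\left(-19 \right)}}{-40781} - \frac{2663}{14524} = \frac{116 + 2 \left(-19\right)^{2}}{-40781} - \frac{2663}{14524} = \left(116 + 2 \cdot 361\right) \left(- \frac{1}{40781}\right) - \frac{2663}{14524} = \left(116 + 722\right) \left(- \frac{1}{40781}\right) - \frac{2663}{14524} = 838 \left(- \frac{1}{40781}\right) - \frac{2663}{14524} = - \frac{838}{40781} - \frac{2663}{14524} = - \frac{120770915}{592303244}$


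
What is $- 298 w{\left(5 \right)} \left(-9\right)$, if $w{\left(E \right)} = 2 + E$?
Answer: $18774$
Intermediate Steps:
$- 298 w{\left(5 \right)} \left(-9\right) = - 298 \left(2 + 5\right) \left(-9\right) = - 298 \cdot 7 \left(-9\right) = \left(-298\right) \left(-63\right) = 18774$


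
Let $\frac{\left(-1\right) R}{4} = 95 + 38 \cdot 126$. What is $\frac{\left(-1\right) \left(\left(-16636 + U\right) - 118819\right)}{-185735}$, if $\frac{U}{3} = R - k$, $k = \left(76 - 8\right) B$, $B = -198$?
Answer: $- \frac{13969}{16885} \approx -0.8273$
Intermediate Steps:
$k = -13464$ ($k = \left(76 - 8\right) \left(-198\right) = 68 \left(-198\right) = -13464$)
$R = -19532$ ($R = - 4 \left(95 + 38 \cdot 126\right) = - 4 \left(95 + 4788\right) = \left(-4\right) 4883 = -19532$)
$U = -18204$ ($U = 3 \left(-19532 - -13464\right) = 3 \left(-19532 + 13464\right) = 3 \left(-6068\right) = -18204$)
$\frac{\left(-1\right) \left(\left(-16636 + U\right) - 118819\right)}{-185735} = \frac{\left(-1\right) \left(\left(-16636 - 18204\right) - 118819\right)}{-185735} = - (-34840 - 118819) \left(- \frac{1}{185735}\right) = \left(-1\right) \left(-153659\right) \left(- \frac{1}{185735}\right) = 153659 \left(- \frac{1}{185735}\right) = - \frac{13969}{16885}$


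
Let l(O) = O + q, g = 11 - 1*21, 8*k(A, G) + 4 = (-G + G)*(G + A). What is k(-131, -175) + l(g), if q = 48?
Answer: 75/2 ≈ 37.500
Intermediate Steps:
k(A, G) = -½ (k(A, G) = -½ + ((-G + G)*(G + A))/8 = -½ + (0*(A + G))/8 = -½ + (⅛)*0 = -½ + 0 = -½)
g = -10 (g = 11 - 21 = -10)
l(O) = 48 + O (l(O) = O + 48 = 48 + O)
k(-131, -175) + l(g) = -½ + (48 - 10) = -½ + 38 = 75/2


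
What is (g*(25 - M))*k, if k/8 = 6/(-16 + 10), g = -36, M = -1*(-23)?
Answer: 576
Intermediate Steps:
M = 23
k = -8 (k = 8*(6/(-16 + 10)) = 8*(6/(-6)) = 8*(6*(-1/6)) = 8*(-1) = -8)
(g*(25 - M))*k = -36*(25 - 1*23)*(-8) = -36*(25 - 23)*(-8) = -36*2*(-8) = -72*(-8) = 576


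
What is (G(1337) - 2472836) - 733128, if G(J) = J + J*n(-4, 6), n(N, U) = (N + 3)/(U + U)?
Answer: -38456861/12 ≈ -3.2047e+6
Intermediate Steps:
n(N, U) = (3 + N)/(2*U) (n(N, U) = (3 + N)/((2*U)) = (3 + N)*(1/(2*U)) = (3 + N)/(2*U))
G(J) = 11*J/12 (G(J) = J + J*((½)*(3 - 4)/6) = J + J*((½)*(⅙)*(-1)) = J + J*(-1/12) = J - J/12 = 11*J/12)
(G(1337) - 2472836) - 733128 = ((11/12)*1337 - 2472836) - 733128 = (14707/12 - 2472836) - 733128 = -29659325/12 - 733128 = -38456861/12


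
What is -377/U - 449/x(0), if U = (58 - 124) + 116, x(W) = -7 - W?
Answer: 19811/350 ≈ 56.603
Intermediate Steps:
U = 50 (U = -66 + 116 = 50)
-377/U - 449/x(0) = -377/50 - 449/(-7 - 1*0) = -377*1/50 - 449/(-7 + 0) = -377/50 - 449/(-7) = -377/50 - 449*(-⅐) = -377/50 + 449/7 = 19811/350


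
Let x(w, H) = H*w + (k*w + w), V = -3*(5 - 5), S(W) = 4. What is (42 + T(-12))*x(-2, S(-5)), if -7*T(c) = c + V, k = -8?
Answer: 1836/7 ≈ 262.29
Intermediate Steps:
V = 0 (V = -3*0 = 0)
x(w, H) = -7*w + H*w (x(w, H) = H*w + (-8*w + w) = H*w - 7*w = -7*w + H*w)
T(c) = -c/7 (T(c) = -(c + 0)/7 = -c/7)
(42 + T(-12))*x(-2, S(-5)) = (42 - 1/7*(-12))*(-2*(-7 + 4)) = (42 + 12/7)*(-2*(-3)) = (306/7)*6 = 1836/7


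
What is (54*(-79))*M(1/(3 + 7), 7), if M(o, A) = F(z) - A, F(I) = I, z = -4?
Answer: 46926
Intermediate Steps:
M(o, A) = -4 - A
(54*(-79))*M(1/(3 + 7), 7) = (54*(-79))*(-4 - 1*7) = -4266*(-4 - 7) = -4266*(-11) = 46926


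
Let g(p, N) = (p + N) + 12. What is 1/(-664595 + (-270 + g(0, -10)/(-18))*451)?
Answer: -9/7077736 ≈ -1.2716e-6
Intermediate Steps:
g(p, N) = 12 + N + p (g(p, N) = (N + p) + 12 = 12 + N + p)
1/(-664595 + (-270 + g(0, -10)/(-18))*451) = 1/(-664595 + (-270 + (12 - 10 + 0)/(-18))*451) = 1/(-664595 + (-270 + 2*(-1/18))*451) = 1/(-664595 + (-270 - 1/9)*451) = 1/(-664595 - 2431/9*451) = 1/(-664595 - 1096381/9) = 1/(-7077736/9) = -9/7077736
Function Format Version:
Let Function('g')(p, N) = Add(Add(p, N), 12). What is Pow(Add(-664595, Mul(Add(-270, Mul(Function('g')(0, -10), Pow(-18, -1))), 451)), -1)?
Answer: Rational(-9, 7077736) ≈ -1.2716e-6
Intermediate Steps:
Function('g')(p, N) = Add(12, N, p) (Function('g')(p, N) = Add(Add(N, p), 12) = Add(12, N, p))
Pow(Add(-664595, Mul(Add(-270, Mul(Function('g')(0, -10), Pow(-18, -1))), 451)), -1) = Pow(Add(-664595, Mul(Add(-270, Mul(Add(12, -10, 0), Pow(-18, -1))), 451)), -1) = Pow(Add(-664595, Mul(Add(-270, Mul(2, Rational(-1, 18))), 451)), -1) = Pow(Add(-664595, Mul(Add(-270, Rational(-1, 9)), 451)), -1) = Pow(Add(-664595, Mul(Rational(-2431, 9), 451)), -1) = Pow(Add(-664595, Rational(-1096381, 9)), -1) = Pow(Rational(-7077736, 9), -1) = Rational(-9, 7077736)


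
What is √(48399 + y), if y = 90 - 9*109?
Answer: 2*√11877 ≈ 217.96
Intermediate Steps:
y = -891 (y = 90 - 981 = -891)
√(48399 + y) = √(48399 - 891) = √47508 = 2*√11877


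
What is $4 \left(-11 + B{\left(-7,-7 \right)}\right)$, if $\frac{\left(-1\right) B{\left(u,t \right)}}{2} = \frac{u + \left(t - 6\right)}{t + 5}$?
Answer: $-124$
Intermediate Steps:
$B{\left(u,t \right)} = - \frac{2 \left(-6 + t + u\right)}{5 + t}$ ($B{\left(u,t \right)} = - 2 \frac{u + \left(t - 6\right)}{t + 5} = - 2 \frac{u + \left(t - 6\right)}{5 + t} = - 2 \frac{u + \left(-6 + t\right)}{5 + t} = - 2 \frac{-6 + t + u}{5 + t} = - \frac{2 \left(-6 + t + u\right)}{5 + t}$)
$4 \left(-11 + B{\left(-7,-7 \right)}\right) = 4 \left(-11 + \frac{2 \left(6 - -7 - -7\right)}{5 - 7}\right) = 4 \left(-11 + \frac{2 \left(6 + 7 + 7\right)}{-2}\right) = 4 \left(-11 + 2 \left(- \frac{1}{2}\right) 20\right) = 4 \left(-11 - 20\right) = 4 \left(-31\right) = -124$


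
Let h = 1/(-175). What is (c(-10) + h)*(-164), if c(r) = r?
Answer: 287164/175 ≈ 1640.9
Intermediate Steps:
h = -1/175 ≈ -0.0057143
(c(-10) + h)*(-164) = (-10 - 1/175)*(-164) = -1751/175*(-164) = 287164/175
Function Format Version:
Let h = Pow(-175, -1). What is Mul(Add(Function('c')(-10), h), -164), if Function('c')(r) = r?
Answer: Rational(287164, 175) ≈ 1640.9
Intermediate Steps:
h = Rational(-1, 175) ≈ -0.0057143
Mul(Add(Function('c')(-10), h), -164) = Mul(Add(-10, Rational(-1, 175)), -164) = Mul(Rational(-1751, 175), -164) = Rational(287164, 175)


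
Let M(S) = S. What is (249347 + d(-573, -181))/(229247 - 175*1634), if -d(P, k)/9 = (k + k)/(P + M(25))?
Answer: -68319449/15536622 ≈ -4.3973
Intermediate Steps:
d(P, k) = -18*k/(25 + P) (d(P, k) = -9*(k + k)/(P + 25) = -9*2*k/(25 + P) = -18*k/(25 + P))
(249347 + d(-573, -181))/(229247 - 175*1634) = (249347 - 18*(-181)/(25 - 573))/(229247 - 175*1634) = (249347 - 18*(-181)/(-548))/(229247 - 285950) = (249347 - 18*(-181)*(-1/548))/(-56703) = (249347 - 1629/274)*(-1/56703) = (68319449/274)*(-1/56703) = -68319449/15536622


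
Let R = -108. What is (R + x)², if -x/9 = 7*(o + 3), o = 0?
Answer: 88209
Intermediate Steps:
x = -189 (x = -63*(0 + 3) = -63*3 = -9*21 = -189)
(R + x)² = (-108 - 189)² = (-297)² = 88209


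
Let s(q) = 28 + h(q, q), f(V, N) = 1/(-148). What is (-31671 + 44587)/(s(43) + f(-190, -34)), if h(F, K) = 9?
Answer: 1911568/5475 ≈ 349.15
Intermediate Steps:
f(V, N) = -1/148
s(q) = 37 (s(q) = 28 + 9 = 37)
(-31671 + 44587)/(s(43) + f(-190, -34)) = (-31671 + 44587)/(37 - 1/148) = 12916/(5475/148) = 12916*(148/5475) = 1911568/5475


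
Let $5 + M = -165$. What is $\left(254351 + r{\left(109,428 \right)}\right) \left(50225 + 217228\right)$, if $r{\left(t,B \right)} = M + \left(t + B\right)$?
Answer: $68125093254$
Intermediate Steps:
$M = -170$ ($M = -5 - 165 = -170$)
$r{\left(t,B \right)} = -170 + B + t$ ($r{\left(t,B \right)} = -170 + \left(t + B\right) = -170 + \left(B + t\right) = -170 + B + t$)
$\left(254351 + r{\left(109,428 \right)}\right) \left(50225 + 217228\right) = \left(254351 + \left(-170 + 428 + 109\right)\right) \left(50225 + 217228\right) = \left(254351 + 367\right) 267453 = 254718 \cdot 267453 = 68125093254$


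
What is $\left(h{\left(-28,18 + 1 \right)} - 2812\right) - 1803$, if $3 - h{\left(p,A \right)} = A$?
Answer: $-4631$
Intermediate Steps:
$h{\left(p,A \right)} = 3 - A$
$\left(h{\left(-28,18 + 1 \right)} - 2812\right) - 1803 = \left(\left(3 - \left(18 + 1\right)\right) - 2812\right) - 1803 = \left(\left(3 - 19\right) - 2812\right) - 1803 = \left(-16 - 2812\right) - 1803 = -2828 - 1803 = -4631$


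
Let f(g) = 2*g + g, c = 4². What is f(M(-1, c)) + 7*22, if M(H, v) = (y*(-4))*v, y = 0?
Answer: 154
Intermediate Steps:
c = 16
M(H, v) = 0 (M(H, v) = (0*(-4))*v = 0*v = 0)
f(g) = 3*g
f(M(-1, c)) + 7*22 = 3*0 + 7*22 = 0 + 154 = 154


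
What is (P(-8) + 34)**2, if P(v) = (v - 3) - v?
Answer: 961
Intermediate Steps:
P(v) = -3 (P(v) = (-3 + v) - v = -3)
(P(-8) + 34)**2 = (-3 + 34)**2 = 31**2 = 961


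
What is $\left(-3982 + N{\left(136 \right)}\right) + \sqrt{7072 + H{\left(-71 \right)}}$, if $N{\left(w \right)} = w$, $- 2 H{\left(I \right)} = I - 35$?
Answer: $-3846 + 5 \sqrt{285} \approx -3761.6$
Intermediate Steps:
$H{\left(I \right)} = \frac{35}{2} - \frac{I}{2}$ ($H{\left(I \right)} = - \frac{I - 35}{2} = - \frac{-35 + I}{2} = \frac{35}{2} - \frac{I}{2}$)
$\left(-3982 + N{\left(136 \right)}\right) + \sqrt{7072 + H{\left(-71 \right)}} = \left(-3982 + 136\right) + \sqrt{7072 + \left(\frac{35}{2} - - \frac{71}{2}\right)} = -3846 + \sqrt{7072 + \left(\frac{35}{2} + \frac{71}{2}\right)} = -3846 + \sqrt{7072 + 53} = -3846 + \sqrt{7125} = -3846 + 5 \sqrt{285}$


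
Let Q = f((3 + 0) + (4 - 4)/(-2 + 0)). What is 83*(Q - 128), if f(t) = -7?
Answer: -11205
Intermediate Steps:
Q = -7
83*(Q - 128) = 83*(-7 - 128) = 83*(-135) = -11205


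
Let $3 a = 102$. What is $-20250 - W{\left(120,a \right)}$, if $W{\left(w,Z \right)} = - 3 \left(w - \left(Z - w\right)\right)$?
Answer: $-19632$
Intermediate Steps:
$a = 34$ ($a = \frac{1}{3} \cdot 102 = 34$)
$W{\left(w,Z \right)} = - 6 w + 3 Z$ ($W{\left(w,Z \right)} = - 3 \left(- Z + 2 w\right) = - 6 w + 3 Z$)
$-20250 - W{\left(120,a \right)} = -20250 - \left(\left(-6\right) 120 + 3 \cdot 34\right) = -20250 - \left(-720 + 102\right) = -20250 - -618 = -20250 + 618 = -19632$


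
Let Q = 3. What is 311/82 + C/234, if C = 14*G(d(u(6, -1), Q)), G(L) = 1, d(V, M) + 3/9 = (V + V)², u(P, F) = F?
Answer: 36961/9594 ≈ 3.8525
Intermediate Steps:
d(V, M) = -⅓ + 4*V² (d(V, M) = -⅓ + (V + V)² = -⅓ + (2*V)² = -⅓ + 4*V²)
C = 14 (C = 14*1 = 14)
311/82 + C/234 = 311/82 + 14/234 = 311*(1/82) + 14*(1/234) = 311/82 + 7/117 = 36961/9594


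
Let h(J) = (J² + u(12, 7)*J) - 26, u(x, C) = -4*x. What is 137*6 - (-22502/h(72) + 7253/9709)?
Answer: 6894722754/8262359 ≈ 834.47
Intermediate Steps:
h(J) = -26 + J² - 48*J (h(J) = (J² + (-4*12)*J) - 26 = (J² - 48*J) - 26 = -26 + J² - 48*J)
137*6 - (-22502/h(72) + 7253/9709) = 137*6 - (-22502/(-26 + 72² - 48*72) + 7253/9709) = 822 - (-22502/(-26 + 5184 - 3456) + 7253*(1/9709)) = 822 - (-22502/1702 + 7253/9709) = 822 - (-22502*1/1702 + 7253/9709) = 822 - (-11251/851 + 7253/9709) = 822 - 1*(-103063656/8262359) = 822 + 103063656/8262359 = 6894722754/8262359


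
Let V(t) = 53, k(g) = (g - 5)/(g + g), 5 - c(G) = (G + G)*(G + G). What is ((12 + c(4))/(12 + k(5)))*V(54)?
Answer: -2491/12 ≈ -207.58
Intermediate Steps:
c(G) = 5 - 4*G**2 (c(G) = 5 - (G + G)*(G + G) = 5 - 2*G*2*G = 5 - 4*G**2)
k(g) = (-5 + g)/(2*g) (k(g) = (-5 + g)/((2*g)) = (-5 + g)*(1/(2*g)) = (-5 + g)/(2*g))
((12 + c(4))/(12 + k(5)))*V(54) = ((12 + (5 - 4*4**2))/(12 + (1/2)*(-5 + 5)/5))*53 = ((12 + (5 - 4*16))/(12 + (1/2)*(1/5)*0))*53 = ((12 + (5 - 64))/(12 + 0))*53 = ((12 - 59)/12)*53 = -47*1/12*53 = -47/12*53 = -2491/12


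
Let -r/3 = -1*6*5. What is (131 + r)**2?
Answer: 48841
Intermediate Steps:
r = 90 (r = -3*(-1*6)*5 = -(-18)*5 = -3*(-30) = 90)
(131 + r)**2 = (131 + 90)**2 = 221**2 = 48841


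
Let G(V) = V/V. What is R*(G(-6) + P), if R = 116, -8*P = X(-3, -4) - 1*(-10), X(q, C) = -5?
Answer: 87/2 ≈ 43.500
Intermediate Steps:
G(V) = 1
P = -5/8 (P = -(-5 - 1*(-10))/8 = -(-5 + 10)/8 = -1/8*5 = -5/8 ≈ -0.62500)
R*(G(-6) + P) = 116*(1 - 5/8) = 116*(3/8) = 87/2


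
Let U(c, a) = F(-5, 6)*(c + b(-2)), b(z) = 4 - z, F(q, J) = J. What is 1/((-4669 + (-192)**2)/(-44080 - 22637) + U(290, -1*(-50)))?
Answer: 66717/118457197 ≈ 0.00056322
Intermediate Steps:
U(c, a) = 36 + 6*c (U(c, a) = 6*(c + (4 - 1*(-2))) = 6*(c + (4 + 2)) = 6*(c + 6) = 6*(6 + c) = 36 + 6*c)
1/((-4669 + (-192)**2)/(-44080 - 22637) + U(290, -1*(-50))) = 1/((-4669 + (-192)**2)/(-44080 - 22637) + (36 + 6*290)) = 1/((-4669 + 36864)/(-66717) + (36 + 1740)) = 1/(32195*(-1/66717) + 1776) = 1/(-32195/66717 + 1776) = 1/(118457197/66717) = 66717/118457197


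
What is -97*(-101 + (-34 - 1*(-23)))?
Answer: 10864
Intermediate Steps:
-97*(-101 + (-34 - 1*(-23))) = -97*(-101 + (-34 + 23)) = -97*(-101 - 11) = -97*(-112) = 10864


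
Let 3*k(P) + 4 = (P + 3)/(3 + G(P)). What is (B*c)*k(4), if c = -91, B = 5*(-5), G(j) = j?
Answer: -2275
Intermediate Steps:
B = -25
k(P) = -1 (k(P) = -4/3 + ((P + 3)/(3 + P))/3 = -4/3 + ((3 + P)/(3 + P))/3 = -4/3 + (⅓)*1 = -4/3 + ⅓ = -1)
(B*c)*k(4) = -25*(-91)*(-1) = 2275*(-1) = -2275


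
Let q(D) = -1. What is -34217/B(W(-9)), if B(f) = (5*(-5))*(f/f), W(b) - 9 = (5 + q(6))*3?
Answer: 34217/25 ≈ 1368.7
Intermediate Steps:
W(b) = 21 (W(b) = 9 + (5 - 1)*3 = 9 + 4*3 = 9 + 12 = 21)
B(f) = -25 (B(f) = -25*1 = -25)
-34217/B(W(-9)) = -34217/(-25) = -34217*(-1/25) = 34217/25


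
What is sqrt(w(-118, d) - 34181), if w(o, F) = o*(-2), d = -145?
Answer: I*sqrt(33945) ≈ 184.24*I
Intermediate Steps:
w(o, F) = -2*o
sqrt(w(-118, d) - 34181) = sqrt(-2*(-118) - 34181) = sqrt(236 - 34181) = sqrt(-33945) = I*sqrt(33945)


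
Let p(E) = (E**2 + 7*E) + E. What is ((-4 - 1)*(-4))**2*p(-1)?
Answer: -2800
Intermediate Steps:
p(E) = E**2 + 8*E
((-4 - 1)*(-4))**2*p(-1) = ((-4 - 1)*(-4))**2*(-(8 - 1)) = (-5*(-4))**2*(-1*7) = 20**2*(-7) = 400*(-7) = -2800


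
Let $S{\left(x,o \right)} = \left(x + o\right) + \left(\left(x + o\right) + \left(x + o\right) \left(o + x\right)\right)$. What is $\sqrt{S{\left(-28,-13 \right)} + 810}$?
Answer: $\sqrt{2409} \approx 49.082$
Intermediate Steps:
$S{\left(x,o \right)} = \left(o + x\right)^{2} + 2 o + 2 x$ ($S{\left(x,o \right)} = \left(o + x\right) + \left(\left(o + x\right) + \left(o + x\right) \left(o + x\right)\right) = \left(o + x\right) + \left(\left(o + x\right) + \left(o + x\right)^{2}\right) = \left(o + x\right) + \left(o + x + \left(o + x\right)^{2}\right) = \left(o + x\right)^{2} + 2 o + 2 x$)
$\sqrt{S{\left(-28,-13 \right)} + 810} = \sqrt{\left(\left(-13 - 28\right)^{2} + 2 \left(-13\right) + 2 \left(-28\right)\right) + 810} = \sqrt{\left(\left(-41\right)^{2} - 26 - 56\right) + 810} = \sqrt{\left(1681 - 26 - 56\right) + 810} = \sqrt{1599 + 810} = \sqrt{2409}$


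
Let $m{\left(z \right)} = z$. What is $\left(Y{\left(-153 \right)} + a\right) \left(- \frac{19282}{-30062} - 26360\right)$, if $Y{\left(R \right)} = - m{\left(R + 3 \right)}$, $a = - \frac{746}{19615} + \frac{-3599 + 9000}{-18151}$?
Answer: $- \frac{21112035913501138791}{5351514962815} \approx -3.9451 \cdot 10^{6}$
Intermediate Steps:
$a = - \frac{119481261}{356031865}$ ($a = \left(-746\right) \frac{1}{19615} + 5401 \left(- \frac{1}{18151}\right) = - \frac{746}{19615} - \frac{5401}{18151} = - \frac{119481261}{356031865} \approx -0.33559$)
$Y{\left(R \right)} = -3 - R$ ($Y{\left(R \right)} = - (R + 3) = - (3 + R) = -3 - R$)
$\left(Y{\left(-153 \right)} + a\right) \left(- \frac{19282}{-30062} - 26360\right) = \left(\left(-3 - -153\right) - \frac{119481261}{356031865}\right) \left(- \frac{19282}{-30062} - 26360\right) = \left(\left(-3 + 153\right) - \frac{119481261}{356031865}\right) \left(\left(-19282\right) \left(- \frac{1}{30062}\right) - 26360\right) = \left(150 - \frac{119481261}{356031865}\right) \left(\frac{9641}{15031} - 26360\right) = \frac{53285298489}{356031865} \left(- \frac{396207519}{15031}\right) = - \frac{21112035913501138791}{5351514962815}$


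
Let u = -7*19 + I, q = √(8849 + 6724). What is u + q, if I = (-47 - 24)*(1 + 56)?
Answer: -4180 + √15573 ≈ -4055.2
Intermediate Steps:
I = -4047 (I = -71*57 = -4047)
q = √15573 ≈ 124.79
u = -4180 (u = -7*19 - 4047 = -133 - 4047 = -4180)
u + q = -4180 + √15573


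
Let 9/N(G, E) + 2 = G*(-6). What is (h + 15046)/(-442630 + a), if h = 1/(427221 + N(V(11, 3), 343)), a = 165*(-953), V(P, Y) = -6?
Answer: -218551019092/8713498109625 ≈ -0.025082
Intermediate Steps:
a = -157245
N(G, E) = 9/(-2 - 6*G) (N(G, E) = 9/(-2 + G*(-6)) = 9/(-2 - 6*G))
h = 34/14525523 (h = 1/(427221 - 9/(2 + 6*(-6))) = 1/(427221 - 9/(2 - 36)) = 1/(427221 - 9/(-34)) = 1/(427221 - 9*(-1/34)) = 1/(427221 + 9/34) = 1/(14525523/34) = 34/14525523 ≈ 2.3407e-6)
(h + 15046)/(-442630 + a) = (34/14525523 + 15046)/(-442630 - 157245) = (218551019092/14525523)/(-599875) = (218551019092/14525523)*(-1/599875) = -218551019092/8713498109625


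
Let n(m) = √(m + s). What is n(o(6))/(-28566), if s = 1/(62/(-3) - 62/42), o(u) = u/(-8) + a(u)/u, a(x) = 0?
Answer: -I*√76415/8855460 ≈ -3.1216e-5*I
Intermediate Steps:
o(u) = -u/8 (o(u) = u/(-8) + 0/u = u*(-⅛) + 0 = -u/8 + 0 = -u/8)
s = -7/155 (s = 1/(62*(-⅓) - 62*1/42) = 1/(-62/3 - 31/21) = 1/(-155/7) = -7/155 ≈ -0.045161)
n(m) = √(-7/155 + m) (n(m) = √(m - 7/155) = √(-7/155 + m))
n(o(6))/(-28566) = (√(-1085 + 24025*(-⅛*6))/155)/(-28566) = (√(-1085 + 24025*(-¾))/155)*(-1/28566) = (√(-1085 - 72075/4)/155)*(-1/28566) = (√(-76415/4)/155)*(-1/28566) = ((I*√76415/2)/155)*(-1/28566) = (I*√76415/310)*(-1/28566) = -I*√76415/8855460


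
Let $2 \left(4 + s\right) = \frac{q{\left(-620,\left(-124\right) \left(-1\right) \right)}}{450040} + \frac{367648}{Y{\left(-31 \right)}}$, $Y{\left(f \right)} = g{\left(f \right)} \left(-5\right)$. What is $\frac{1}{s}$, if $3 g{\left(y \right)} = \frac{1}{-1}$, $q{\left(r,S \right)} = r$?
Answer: $\frac{225020}{24817545653} \approx 9.067 \cdot 10^{-6}$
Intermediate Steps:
$g{\left(y \right)} = - \frac{1}{3}$ ($g{\left(y \right)} = \frac{1}{3 \left(-1\right)} = \frac{1}{3} \left(-1\right) = - \frac{1}{3}$)
$Y{\left(f \right)} = \frac{5}{3}$ ($Y{\left(f \right)} = \left(- \frac{1}{3}\right) \left(-5\right) = \frac{5}{3}$)
$s = \frac{24817545653}{225020}$ ($s = -4 + \frac{- \frac{620}{450040} + \frac{367648}{\frac{5}{3}}}{2} = -4 + \frac{\left(-620\right) \frac{1}{450040} + 367648 \cdot \frac{3}{5}}{2} = -4 + \frac{- \frac{31}{22502} + \frac{1102944}{5}}{2} = -4 + \frac{1}{2} \cdot \frac{24818445733}{112510} = -4 + \frac{24818445733}{225020} = \frac{24817545653}{225020} \approx 1.1029 \cdot 10^{5}$)
$\frac{1}{s} = \frac{1}{\frac{24817545653}{225020}} = \frac{225020}{24817545653}$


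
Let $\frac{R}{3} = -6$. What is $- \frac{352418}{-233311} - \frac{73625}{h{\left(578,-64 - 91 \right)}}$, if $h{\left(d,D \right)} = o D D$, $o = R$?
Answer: $\frac{218813789}{130187538} \approx 1.6808$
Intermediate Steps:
$R = -18$ ($R = 3 \left(-6\right) = -18$)
$o = -18$
$h{\left(d,D \right)} = - 18 D^{2}$ ($h{\left(d,D \right)} = - 18 D D = - 18 D^{2}$)
$- \frac{352418}{-233311} - \frac{73625}{h{\left(578,-64 - 91 \right)}} = - \frac{352418}{-233311} - \frac{73625}{\left(-18\right) \left(-64 - 91\right)^{2}} = \left(-352418\right) \left(- \frac{1}{233311}\right) - \frac{73625}{\left(-18\right) \left(-155\right)^{2}} = \frac{352418}{233311} - \frac{73625}{\left(-18\right) 24025} = \frac{352418}{233311} - \frac{73625}{-432450} = \frac{352418}{233311} - - \frac{95}{558} = \frac{352418}{233311} + \frac{95}{558} = \frac{218813789}{130187538}$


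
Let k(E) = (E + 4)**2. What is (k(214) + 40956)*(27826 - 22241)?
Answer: 494160800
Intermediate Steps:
k(E) = (4 + E)**2
(k(214) + 40956)*(27826 - 22241) = ((4 + 214)**2 + 40956)*(27826 - 22241) = (218**2 + 40956)*5585 = (47524 + 40956)*5585 = 88480*5585 = 494160800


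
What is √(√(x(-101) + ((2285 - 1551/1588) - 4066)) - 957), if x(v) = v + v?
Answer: √(-603327252 + 794*I*√1250770335)/794 ≈ 0.71972 + 30.944*I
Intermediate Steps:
x(v) = 2*v
√(√(x(-101) + ((2285 - 1551/1588) - 4066)) - 957) = √(√(2*(-101) + ((2285 - 1551/1588) - 4066)) - 957) = √(√(-202 + ((2285 - 1551*1/1588) - 4066)) - 957) = √(√(-202 + ((2285 - 1551/1588) - 4066)) - 957) = √(√(-202 + (3627029/1588 - 4066)) - 957) = √(√(-202 - 2829779/1588) - 957) = √(√(-3150555/1588) - 957) = √(I*√1250770335/794 - 957) = √(-957 + I*√1250770335/794)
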